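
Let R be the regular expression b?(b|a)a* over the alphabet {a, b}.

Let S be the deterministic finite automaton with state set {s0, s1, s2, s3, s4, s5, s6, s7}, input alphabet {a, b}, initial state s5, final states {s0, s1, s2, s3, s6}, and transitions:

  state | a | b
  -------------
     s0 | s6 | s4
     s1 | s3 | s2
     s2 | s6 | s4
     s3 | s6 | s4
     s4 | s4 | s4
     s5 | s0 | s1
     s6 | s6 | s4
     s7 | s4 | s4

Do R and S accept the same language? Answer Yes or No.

Converting the expression R to a DFA (subset construction, then merging equivalent states) gives the minimal DFA with states {r0, r1, r2, r3}, start state r0, accepting states {r1, r2} and transitions r0: a→r1, b→r2; r1: a→r1, b→r3; r2: a→r1, b→r1; r3: a→r3, b→r3.
Exploring the product automaton R × S from the start pair (r0, s5), following both machines on each input symbol, reaches 7 state pairs: (r0, s5), (r1, s0), (r2, s1), (r1, s6), (r3, s4), (r1, s3), (r1, s2).
R accepts in {r1, r2} and S accepts in {s0, s1, s2, s3, s6}. In every reachable pair the two components are either both accepting — (r1, s0), (r2, s1), (r1, s6), (r1, s3), (r1, s2) — or both non-accepting, so no string is accepted by exactly one of the machines: L(R) \ L(S) and L(S) \ L(R) are both empty.
Hence every string is accepted by R iff it is accepted by S, and the two languages coincide.

Yes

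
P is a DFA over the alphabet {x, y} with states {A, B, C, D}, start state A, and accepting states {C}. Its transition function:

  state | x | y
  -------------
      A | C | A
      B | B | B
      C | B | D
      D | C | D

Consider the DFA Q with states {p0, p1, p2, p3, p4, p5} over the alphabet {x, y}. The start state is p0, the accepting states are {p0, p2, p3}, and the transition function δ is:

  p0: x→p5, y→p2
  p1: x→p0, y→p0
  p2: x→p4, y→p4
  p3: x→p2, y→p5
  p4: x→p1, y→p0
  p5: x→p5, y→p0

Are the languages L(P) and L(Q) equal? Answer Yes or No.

No

The string x is accepted by P but rejected by Q.
So L(P) ≠ L(Q).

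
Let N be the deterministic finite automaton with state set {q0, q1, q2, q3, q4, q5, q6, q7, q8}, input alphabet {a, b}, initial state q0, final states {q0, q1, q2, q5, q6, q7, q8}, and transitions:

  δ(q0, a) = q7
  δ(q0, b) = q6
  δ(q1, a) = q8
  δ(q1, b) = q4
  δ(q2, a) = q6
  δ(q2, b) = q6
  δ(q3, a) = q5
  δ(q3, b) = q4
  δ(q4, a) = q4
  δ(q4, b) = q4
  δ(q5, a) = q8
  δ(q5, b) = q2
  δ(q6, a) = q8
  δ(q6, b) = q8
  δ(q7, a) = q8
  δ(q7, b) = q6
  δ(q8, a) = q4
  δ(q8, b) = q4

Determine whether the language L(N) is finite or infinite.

The useful states (reachable from q0 and able to reach an accepting state) are {q0, q6, q7, q8}.
Restricted to these states the transition graph has no cycle, so every accepting path has bounded length and L is finite.

finite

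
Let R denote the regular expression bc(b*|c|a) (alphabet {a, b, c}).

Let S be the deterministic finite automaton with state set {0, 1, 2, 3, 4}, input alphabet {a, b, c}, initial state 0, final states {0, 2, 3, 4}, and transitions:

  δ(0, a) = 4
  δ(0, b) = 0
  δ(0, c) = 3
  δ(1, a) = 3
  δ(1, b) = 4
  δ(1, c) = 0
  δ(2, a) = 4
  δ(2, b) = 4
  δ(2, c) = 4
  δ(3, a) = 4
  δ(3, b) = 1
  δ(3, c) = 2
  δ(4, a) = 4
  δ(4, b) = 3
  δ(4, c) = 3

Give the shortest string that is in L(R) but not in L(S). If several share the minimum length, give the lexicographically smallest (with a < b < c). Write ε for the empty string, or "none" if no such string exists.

bcb

The string bcb is accepted by R but not by S.
No shorter string lies in the difference, and bcb is the lexicographically first length-3 string in L(R) \ L(S).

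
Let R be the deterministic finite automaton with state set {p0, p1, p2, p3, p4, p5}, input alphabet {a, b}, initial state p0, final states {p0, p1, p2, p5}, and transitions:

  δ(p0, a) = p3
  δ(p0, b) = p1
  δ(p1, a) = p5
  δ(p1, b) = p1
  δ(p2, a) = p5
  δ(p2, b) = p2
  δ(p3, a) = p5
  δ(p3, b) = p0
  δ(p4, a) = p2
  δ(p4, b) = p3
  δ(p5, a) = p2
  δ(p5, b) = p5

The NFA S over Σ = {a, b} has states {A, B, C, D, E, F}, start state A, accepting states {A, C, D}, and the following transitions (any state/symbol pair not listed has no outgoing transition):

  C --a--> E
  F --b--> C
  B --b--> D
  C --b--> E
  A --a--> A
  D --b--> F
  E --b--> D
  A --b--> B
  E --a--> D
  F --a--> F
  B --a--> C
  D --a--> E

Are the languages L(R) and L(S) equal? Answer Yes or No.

The string b is accepted by R but rejected by S.
So L(R) ≠ L(S).

No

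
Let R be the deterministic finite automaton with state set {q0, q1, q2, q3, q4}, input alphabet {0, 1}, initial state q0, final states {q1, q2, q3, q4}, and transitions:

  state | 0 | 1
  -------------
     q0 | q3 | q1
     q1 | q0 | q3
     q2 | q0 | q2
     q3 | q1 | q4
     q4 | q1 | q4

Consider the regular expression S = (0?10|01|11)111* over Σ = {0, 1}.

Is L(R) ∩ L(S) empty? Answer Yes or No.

The string 0111 is accepted by both R and S.
Hence L(R) ∩ L(S) ≠ ∅.

No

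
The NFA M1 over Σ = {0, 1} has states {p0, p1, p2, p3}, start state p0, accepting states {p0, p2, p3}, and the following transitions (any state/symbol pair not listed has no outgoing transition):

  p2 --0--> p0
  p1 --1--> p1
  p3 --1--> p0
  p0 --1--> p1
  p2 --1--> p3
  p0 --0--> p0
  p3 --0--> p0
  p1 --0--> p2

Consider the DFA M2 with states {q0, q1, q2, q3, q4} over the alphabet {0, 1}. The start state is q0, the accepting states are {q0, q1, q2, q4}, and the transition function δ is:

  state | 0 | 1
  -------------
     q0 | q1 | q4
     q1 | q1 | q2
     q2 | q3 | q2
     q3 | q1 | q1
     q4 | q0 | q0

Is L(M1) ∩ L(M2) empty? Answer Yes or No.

The empty string ε is accepted by both M1 and M2.
Hence L(M1) ∩ L(M2) ≠ ∅.

No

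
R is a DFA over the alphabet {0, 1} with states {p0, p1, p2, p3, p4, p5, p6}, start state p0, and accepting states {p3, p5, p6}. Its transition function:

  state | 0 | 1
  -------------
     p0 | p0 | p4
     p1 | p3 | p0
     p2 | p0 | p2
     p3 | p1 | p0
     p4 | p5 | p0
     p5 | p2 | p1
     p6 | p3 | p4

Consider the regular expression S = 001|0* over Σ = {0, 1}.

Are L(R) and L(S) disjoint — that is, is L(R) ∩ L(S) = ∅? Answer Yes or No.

Yes

Converting the expression S to a DFA (subset construction, then merging equivalent states) gives the minimal DFA with states {s0, s1, s2, s3, s4, s5}, start state s0, accepting states {s0, s1, s3, s4, s5} and transitions s0: 0→s1, 1→s2; s1: 0→s3, 1→s2; s2: 0→s2, 1→s2; s3: 0→s4, 1→s5; s4: 0→s4, 1→s2; s5: 0→s2, 1→s2.
Exploring the product automaton R × S from the start pair (p0, s0), following both machines on each input symbol, reaches 11 state pairs: (p0, s0), (p0, s1), (p4, s2), (p0, s3), (p5, s2), (p0, s2), (p0, s4), (p4, s5), (p2, s2), (p1, s2), (p3, s2).
R accepts in {p3, p5, p6} and S accepts in {s0, s1, s3, s4, s5}; no reachable pair has both components accepting, so no string drives both machines to acceptance simultaneously and L(R) ∩ L(S) = ∅.
So no string is accepted by both, and the intersection is empty.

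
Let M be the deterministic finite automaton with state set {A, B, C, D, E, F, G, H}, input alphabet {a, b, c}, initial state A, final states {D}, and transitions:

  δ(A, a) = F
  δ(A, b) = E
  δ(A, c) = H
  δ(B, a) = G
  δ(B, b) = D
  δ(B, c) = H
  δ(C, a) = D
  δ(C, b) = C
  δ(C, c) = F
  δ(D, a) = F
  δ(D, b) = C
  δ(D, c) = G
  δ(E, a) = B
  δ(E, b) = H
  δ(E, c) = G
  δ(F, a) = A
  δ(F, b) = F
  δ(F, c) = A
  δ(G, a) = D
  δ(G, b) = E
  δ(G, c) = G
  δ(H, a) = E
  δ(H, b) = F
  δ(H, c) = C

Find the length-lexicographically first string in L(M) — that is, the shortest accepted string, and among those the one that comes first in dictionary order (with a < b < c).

A breadth-first search from A reaches an accepting state first via the path A → E → B → D on input bab.
No string of length < 3 is accepted (BFS exhausts all shorter strings without reaching an accepting state), and bab is the lexicographically least accepting string of length 3.

bab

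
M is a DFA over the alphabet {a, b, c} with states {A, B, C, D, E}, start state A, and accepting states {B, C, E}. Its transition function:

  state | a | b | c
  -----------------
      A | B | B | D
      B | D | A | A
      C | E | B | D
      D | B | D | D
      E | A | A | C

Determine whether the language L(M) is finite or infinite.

infinite

State A is reachable from the start and can reach an accepting state, and it lies on the cycle A → B → A.
Traversing that cycle any number of times yields accepted strings of unbounded length, so the language is infinite.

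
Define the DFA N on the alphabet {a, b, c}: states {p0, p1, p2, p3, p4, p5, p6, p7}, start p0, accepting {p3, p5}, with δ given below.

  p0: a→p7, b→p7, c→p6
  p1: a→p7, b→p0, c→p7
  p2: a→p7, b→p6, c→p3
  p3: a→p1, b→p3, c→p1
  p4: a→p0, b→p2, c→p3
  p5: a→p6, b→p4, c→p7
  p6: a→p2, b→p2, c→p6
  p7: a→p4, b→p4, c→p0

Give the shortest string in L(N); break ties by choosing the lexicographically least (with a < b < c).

aac

A breadth-first search from p0 reaches an accepting state first via the path p0 → p7 → p4 → p3 on input aac.
No string of length < 3 is accepted (BFS exhausts all shorter strings without reaching an accepting state), and aac is the lexicographically least accepting string of length 3.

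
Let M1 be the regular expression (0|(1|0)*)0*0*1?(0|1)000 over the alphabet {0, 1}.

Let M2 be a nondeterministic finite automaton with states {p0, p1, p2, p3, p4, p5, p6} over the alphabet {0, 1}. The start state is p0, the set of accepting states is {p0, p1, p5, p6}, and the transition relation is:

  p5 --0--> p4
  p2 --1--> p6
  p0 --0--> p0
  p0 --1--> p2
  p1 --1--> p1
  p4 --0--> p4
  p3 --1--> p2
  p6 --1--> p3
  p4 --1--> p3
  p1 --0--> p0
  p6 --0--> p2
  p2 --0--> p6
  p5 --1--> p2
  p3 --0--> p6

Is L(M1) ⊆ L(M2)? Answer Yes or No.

No

The string 10000 is in L(M1) but not in L(M2).
So L(M1) ⊄ L(M2).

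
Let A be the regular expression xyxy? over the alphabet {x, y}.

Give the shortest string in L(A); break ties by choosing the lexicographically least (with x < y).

By inspection of the expression, no string of length less than 3 matches, and xyx is the lexicographically first match of length 3.

xyx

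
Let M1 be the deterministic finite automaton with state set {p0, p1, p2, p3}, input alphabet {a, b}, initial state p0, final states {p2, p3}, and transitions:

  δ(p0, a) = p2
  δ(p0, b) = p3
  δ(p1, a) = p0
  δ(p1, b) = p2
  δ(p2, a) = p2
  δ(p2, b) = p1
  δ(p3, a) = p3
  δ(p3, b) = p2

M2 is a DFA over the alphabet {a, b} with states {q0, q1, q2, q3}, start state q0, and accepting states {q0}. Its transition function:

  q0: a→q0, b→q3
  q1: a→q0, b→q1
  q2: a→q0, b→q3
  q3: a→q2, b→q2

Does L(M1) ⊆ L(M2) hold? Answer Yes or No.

No

The string b is in L(M1) but not in L(M2).
So L(M1) ⊄ L(M2).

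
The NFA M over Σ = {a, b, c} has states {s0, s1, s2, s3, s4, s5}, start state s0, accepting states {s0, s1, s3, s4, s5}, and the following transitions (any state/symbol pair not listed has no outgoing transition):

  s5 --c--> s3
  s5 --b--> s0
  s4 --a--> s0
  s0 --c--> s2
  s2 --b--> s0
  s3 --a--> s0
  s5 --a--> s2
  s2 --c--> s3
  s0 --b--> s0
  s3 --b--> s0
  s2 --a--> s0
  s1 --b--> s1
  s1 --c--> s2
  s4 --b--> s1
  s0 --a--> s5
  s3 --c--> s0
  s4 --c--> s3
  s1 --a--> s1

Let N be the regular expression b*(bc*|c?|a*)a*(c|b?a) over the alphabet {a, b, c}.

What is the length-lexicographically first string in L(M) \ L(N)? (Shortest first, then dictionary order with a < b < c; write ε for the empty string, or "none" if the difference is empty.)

The empty string ε is accepted by M but not by N.
Since ε is the unique shortest string, it is the required witness.

ε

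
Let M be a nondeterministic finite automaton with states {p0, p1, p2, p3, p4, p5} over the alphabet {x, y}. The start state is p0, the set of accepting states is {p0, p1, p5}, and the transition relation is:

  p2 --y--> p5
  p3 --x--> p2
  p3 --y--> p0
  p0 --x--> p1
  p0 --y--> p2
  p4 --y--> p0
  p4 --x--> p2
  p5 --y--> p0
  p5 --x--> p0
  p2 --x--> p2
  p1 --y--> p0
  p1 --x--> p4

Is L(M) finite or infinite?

infinite

State p0 is reachable from the start and can reach an accepting state, and it lies on the cycle p0 → p1 → p0.
Traversing that cycle any number of times yields accepted strings of unbounded length, so the language is infinite.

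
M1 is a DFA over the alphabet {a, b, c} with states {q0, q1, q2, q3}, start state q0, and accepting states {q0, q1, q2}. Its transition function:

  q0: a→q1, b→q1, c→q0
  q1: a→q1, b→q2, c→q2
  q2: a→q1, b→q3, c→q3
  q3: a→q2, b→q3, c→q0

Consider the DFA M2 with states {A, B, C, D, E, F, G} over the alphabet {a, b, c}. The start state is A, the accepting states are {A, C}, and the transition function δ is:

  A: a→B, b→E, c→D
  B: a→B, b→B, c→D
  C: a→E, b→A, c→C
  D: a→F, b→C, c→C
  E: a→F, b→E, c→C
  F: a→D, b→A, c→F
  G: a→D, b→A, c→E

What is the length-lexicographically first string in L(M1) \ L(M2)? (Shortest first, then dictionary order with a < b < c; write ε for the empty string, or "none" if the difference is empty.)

a

The string a is accepted by M1 but not by M2.
No shorter string lies in the difference, and a is the lexicographically first length-1 string in L(M1) \ L(M2).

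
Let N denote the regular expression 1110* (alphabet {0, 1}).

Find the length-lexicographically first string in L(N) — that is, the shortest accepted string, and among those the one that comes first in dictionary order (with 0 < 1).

111

By inspection of the expression, no string of length less than 3 matches, and 111 is the lexicographically first match of length 3.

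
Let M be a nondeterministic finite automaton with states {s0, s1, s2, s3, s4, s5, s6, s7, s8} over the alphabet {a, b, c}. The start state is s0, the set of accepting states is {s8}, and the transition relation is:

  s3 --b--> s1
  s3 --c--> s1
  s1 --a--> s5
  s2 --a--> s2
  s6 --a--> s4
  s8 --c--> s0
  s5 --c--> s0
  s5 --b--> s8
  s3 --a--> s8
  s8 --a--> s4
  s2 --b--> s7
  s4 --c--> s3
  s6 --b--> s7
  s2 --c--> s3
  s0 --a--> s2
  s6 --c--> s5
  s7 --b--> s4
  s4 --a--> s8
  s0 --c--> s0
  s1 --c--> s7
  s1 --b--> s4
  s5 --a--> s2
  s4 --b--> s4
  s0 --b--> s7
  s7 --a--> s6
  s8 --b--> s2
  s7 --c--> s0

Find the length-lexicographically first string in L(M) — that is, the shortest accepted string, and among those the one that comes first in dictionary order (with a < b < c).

A breadth-first search from s0 reaches an accepting state first via the path s0 → s2 → s3 → s8 on input aca.
No string of length < 3 is accepted (BFS exhausts all shorter strings without reaching an accepting state), and aca is the lexicographically least accepting string of length 3.

aca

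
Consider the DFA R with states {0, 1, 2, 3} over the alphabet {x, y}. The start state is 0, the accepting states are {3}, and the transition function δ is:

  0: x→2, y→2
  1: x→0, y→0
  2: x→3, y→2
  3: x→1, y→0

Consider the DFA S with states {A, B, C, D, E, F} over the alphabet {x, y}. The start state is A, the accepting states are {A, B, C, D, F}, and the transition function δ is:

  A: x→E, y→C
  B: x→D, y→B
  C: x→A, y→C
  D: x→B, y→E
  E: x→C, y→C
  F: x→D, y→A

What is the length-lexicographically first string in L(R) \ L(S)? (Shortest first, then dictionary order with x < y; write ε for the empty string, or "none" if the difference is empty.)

The string xxyxx is accepted by R but not by S.
No shorter string lies in the difference, and xxyxx is the lexicographically first length-5 string in L(R) \ L(S).

xxyxx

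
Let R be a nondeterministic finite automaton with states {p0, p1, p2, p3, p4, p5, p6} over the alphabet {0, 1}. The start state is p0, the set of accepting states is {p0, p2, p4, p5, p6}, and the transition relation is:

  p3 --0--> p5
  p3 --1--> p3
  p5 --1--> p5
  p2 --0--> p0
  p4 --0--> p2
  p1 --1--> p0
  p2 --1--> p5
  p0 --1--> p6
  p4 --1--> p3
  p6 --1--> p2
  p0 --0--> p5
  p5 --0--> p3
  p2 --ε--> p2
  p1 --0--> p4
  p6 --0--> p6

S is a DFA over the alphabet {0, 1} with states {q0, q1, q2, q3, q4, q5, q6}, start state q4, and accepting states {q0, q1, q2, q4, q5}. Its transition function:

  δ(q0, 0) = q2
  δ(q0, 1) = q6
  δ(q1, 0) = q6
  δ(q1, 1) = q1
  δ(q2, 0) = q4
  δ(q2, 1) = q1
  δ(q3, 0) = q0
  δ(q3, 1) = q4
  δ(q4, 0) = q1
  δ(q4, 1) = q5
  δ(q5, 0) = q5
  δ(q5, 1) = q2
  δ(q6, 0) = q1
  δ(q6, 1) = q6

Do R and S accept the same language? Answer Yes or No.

Exploring the product automaton R × S from the start pair (p0, q4), following both machines on each input symbol, reaches 5 state pairs: (p0, q4), (p5, q1), (p6, q5), (p3, q6), (p2, q2).
R accepts in {p0, p2, p4, p5, p6} and S accepts in {q0, q1, q2, q4, q5}. In every reachable pair the two components are either both accepting — (p0, q4), (p5, q1), (p6, q5), (p2, q2) — or both non-accepting, so no string is accepted by exactly one of the machines: L(R) \ L(S) and L(S) \ L(R) are both empty.
Hence every string is accepted by R iff it is accepted by S, and the two languages coincide.

Yes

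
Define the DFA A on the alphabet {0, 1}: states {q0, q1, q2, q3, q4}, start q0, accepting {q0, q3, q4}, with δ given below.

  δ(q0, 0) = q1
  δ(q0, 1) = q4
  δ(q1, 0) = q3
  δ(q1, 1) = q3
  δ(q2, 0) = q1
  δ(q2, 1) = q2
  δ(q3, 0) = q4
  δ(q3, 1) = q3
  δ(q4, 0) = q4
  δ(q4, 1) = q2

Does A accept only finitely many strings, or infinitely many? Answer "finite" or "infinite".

infinite

State q3 is reachable from the start and can reach an accepting state, and it lies on the cycle q3 → q3.
Traversing that cycle any number of times yields accepted strings of unbounded length, so the language is infinite.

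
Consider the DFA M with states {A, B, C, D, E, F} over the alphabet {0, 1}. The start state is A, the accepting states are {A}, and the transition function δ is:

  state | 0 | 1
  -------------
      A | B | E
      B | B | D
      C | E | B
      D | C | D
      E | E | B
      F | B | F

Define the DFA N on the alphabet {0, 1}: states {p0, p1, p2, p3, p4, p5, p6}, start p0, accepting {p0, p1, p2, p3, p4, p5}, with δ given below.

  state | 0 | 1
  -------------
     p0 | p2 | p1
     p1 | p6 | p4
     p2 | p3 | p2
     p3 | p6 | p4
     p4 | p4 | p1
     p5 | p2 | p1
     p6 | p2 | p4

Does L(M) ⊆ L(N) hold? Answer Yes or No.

Exploring the product automaton M × N from the start pair (A, p0), following both machines on each input symbol, reaches 17 state pairs: (A, p0), (B, p2), (E, p1), (B, p3), (D, p2), (E, p6), (B, p4), (B, p6), (D, p4), (C, p3), (E, p2), (D, p1), (C, p4), (E, p3), (C, p6), (E, p4), (B, p1).
M accepts in {A} and N accepts in {p0, p1, p2, p3, p4, p5}. The reachable pairs whose M-component is accepting are (A, p0); in each of them the N-component is accepting too, so the product for L(M) \ L(N) (M-component accepting, N-component rejecting) has no reachable accepting pair and the difference is empty.
Hence every string in L(M) is also in L(N).

Yes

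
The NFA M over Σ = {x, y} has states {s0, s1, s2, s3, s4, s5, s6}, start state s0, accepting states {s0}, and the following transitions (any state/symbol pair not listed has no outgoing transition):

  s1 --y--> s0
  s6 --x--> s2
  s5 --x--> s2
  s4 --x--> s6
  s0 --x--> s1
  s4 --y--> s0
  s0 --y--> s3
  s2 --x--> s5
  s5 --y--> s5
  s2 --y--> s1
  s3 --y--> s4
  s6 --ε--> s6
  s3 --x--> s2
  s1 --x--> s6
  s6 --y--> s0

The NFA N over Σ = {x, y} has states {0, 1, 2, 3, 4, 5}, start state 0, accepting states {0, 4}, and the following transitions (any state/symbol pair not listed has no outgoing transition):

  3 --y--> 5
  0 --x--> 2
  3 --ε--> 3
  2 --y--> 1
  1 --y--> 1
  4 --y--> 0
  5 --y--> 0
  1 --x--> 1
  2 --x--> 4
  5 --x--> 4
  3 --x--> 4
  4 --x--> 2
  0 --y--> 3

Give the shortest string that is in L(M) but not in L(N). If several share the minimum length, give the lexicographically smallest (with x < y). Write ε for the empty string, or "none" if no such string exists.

The string xy is accepted by M but not by N.
No shorter string lies in the difference, and xy is the lexicographically first length-2 string in L(M) \ L(N).

xy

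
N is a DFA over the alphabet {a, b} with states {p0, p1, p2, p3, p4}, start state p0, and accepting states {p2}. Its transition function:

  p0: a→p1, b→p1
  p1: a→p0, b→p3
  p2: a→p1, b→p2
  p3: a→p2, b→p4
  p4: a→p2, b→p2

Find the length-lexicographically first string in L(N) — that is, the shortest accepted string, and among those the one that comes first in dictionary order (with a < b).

aba

A breadth-first search from p0 reaches an accepting state first via the path p0 → p1 → p3 → p2 on input aba.
No string of length < 3 is accepted (BFS exhausts all shorter strings without reaching an accepting state), and aba is the lexicographically least accepting string of length 3.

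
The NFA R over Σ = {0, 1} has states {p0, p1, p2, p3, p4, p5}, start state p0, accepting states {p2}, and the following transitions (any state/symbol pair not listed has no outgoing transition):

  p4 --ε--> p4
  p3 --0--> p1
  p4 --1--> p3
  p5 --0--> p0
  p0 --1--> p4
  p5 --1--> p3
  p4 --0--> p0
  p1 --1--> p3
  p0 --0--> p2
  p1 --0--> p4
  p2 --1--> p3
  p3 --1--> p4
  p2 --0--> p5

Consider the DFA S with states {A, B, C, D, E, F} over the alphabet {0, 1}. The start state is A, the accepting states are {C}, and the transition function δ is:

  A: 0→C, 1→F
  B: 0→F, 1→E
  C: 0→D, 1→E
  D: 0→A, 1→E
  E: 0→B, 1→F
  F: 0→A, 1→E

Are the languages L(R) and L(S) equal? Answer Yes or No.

Exploring the product automaton R × S from the start pair (p0, A), following both machines on each input symbol, reaches 6 state pairs: (p0, A), (p2, C), (p4, F), (p5, D), (p3, E), (p1, B).
R accepts in {p2} and S accepts in {C}. In every reachable pair the two components are either both accepting — (p2, C) — or both non-accepting, so no string is accepted by exactly one of the machines: L(R) \ L(S) and L(S) \ L(R) are both empty.
Hence every string is accepted by R iff it is accepted by S, and the two languages coincide.

Yes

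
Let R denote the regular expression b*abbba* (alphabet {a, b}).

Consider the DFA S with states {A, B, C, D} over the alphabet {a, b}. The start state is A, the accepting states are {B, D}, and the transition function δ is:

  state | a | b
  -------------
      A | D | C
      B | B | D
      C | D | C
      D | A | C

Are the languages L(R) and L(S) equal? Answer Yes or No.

No

The string abbb is accepted by R but rejected by S.
So L(R) ≠ L(S).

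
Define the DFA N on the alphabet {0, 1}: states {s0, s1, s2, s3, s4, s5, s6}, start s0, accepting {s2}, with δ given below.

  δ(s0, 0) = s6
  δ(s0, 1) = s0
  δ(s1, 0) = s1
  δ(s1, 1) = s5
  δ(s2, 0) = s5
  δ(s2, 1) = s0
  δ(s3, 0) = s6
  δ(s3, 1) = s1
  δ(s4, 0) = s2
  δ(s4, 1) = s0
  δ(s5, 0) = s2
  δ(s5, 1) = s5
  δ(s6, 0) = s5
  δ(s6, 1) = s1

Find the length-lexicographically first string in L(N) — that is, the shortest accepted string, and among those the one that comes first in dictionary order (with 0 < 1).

000

A breadth-first search from s0 reaches an accepting state first via the path s0 → s6 → s5 → s2 on input 000.
No string of length < 3 is accepted (BFS exhausts all shorter strings without reaching an accepting state), and 000 is the lexicographically least accepting string of length 3.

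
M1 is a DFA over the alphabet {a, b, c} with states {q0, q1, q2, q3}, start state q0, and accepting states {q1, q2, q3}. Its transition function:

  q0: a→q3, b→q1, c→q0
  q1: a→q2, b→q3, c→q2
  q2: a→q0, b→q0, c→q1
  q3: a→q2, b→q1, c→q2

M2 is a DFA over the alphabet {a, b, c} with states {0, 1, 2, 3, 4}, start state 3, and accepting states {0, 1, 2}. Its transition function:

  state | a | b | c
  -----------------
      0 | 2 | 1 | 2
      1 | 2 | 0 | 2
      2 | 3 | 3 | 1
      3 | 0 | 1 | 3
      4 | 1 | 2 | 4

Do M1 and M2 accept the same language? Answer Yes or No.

Yes

Exploring the product automaton M1 × M2 from the start pair (q0, 3), following both machines on each input symbol, reaches 4 state pairs: (q0, 3), (q3, 0), (q1, 1), (q2, 2).
M1 accepts in {q1, q2, q3} and M2 accepts in {0, 1, 2}. In every reachable pair the two components are either both accepting — (q3, 0), (q1, 1), (q2, 2) — or both non-accepting, so no string is accepted by exactly one of the machines: L(M1) \ L(M2) and L(M2) \ L(M1) are both empty.
Hence every string is accepted by M1 iff it is accepted by M2, and the two languages coincide.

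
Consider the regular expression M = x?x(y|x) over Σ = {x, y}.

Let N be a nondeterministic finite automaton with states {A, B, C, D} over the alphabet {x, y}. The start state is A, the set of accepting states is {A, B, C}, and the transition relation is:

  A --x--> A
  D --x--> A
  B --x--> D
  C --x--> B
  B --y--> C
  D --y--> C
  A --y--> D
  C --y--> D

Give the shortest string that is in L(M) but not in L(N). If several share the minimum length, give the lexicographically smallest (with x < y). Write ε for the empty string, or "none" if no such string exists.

The string xy is accepted by M but not by N.
No shorter string lies in the difference, and xy is the lexicographically first length-2 string in L(M) \ L(N).

xy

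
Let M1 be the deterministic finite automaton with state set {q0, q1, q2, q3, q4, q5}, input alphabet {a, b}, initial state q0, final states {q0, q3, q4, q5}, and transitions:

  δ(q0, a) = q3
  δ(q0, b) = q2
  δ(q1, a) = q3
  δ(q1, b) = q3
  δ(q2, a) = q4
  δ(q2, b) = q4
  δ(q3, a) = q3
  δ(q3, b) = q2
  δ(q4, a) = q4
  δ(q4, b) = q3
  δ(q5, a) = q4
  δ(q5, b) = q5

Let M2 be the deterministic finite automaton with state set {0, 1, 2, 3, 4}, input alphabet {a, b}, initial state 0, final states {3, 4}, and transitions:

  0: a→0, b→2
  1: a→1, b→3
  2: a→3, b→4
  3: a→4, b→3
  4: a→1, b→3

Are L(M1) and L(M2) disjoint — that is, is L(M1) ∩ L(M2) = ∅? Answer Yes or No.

The string ba is accepted by both M1 and M2.
Hence L(M1) ∩ L(M2) ≠ ∅.

No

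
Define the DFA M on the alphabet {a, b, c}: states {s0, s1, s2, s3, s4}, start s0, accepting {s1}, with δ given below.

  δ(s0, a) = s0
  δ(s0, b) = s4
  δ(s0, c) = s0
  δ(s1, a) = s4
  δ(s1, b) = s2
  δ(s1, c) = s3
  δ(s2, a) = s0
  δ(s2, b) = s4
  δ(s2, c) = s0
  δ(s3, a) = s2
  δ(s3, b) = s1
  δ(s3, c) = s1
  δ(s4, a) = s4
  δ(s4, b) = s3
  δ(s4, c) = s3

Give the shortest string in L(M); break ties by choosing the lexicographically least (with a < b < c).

A breadth-first search from s0 reaches an accepting state first via the path s0 → s4 → s3 → s1 on input bbb.
No string of length < 3 is accepted (BFS exhausts all shorter strings without reaching an accepting state), and bbb is the lexicographically least accepting string of length 3.

bbb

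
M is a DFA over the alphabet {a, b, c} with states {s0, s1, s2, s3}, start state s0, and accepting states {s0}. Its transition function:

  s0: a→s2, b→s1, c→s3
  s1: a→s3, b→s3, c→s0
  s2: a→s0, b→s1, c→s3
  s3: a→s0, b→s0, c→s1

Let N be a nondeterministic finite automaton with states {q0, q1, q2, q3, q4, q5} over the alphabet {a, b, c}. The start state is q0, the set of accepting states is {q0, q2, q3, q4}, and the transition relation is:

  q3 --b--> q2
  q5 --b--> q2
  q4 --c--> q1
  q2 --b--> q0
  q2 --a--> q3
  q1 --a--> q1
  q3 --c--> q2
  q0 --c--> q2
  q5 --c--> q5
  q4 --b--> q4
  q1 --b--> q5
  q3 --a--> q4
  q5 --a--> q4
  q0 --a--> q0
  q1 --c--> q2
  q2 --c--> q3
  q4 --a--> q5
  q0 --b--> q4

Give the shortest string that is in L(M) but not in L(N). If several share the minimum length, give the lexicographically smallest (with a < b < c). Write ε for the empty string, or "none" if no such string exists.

The string bc is accepted by M but not by N.
No shorter string lies in the difference, and bc is the lexicographically first length-2 string in L(M) \ L(N).

bc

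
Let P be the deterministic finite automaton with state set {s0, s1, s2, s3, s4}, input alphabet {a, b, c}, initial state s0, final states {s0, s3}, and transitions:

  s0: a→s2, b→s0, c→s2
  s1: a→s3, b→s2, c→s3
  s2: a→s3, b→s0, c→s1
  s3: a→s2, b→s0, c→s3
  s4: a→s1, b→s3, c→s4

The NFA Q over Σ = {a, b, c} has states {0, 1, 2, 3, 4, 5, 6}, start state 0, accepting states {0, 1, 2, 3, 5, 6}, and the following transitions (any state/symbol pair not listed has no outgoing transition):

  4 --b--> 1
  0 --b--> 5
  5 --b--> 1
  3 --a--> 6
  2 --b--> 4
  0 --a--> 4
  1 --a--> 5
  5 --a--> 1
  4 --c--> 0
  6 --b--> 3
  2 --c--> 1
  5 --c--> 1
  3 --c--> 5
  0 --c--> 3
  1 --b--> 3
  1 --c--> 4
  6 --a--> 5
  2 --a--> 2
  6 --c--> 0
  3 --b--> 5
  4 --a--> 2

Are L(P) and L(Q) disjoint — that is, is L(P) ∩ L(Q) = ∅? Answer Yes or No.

The empty string ε is accepted by both P and Q.
Hence L(P) ∩ L(Q) ≠ ∅.

No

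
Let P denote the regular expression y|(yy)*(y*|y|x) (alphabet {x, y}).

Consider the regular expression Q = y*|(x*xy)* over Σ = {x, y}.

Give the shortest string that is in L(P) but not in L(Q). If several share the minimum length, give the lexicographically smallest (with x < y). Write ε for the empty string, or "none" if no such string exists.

x

The string x is accepted by P but not by Q.
No shorter string lies in the difference, and x is the lexicographically first length-1 string in L(P) \ L(Q).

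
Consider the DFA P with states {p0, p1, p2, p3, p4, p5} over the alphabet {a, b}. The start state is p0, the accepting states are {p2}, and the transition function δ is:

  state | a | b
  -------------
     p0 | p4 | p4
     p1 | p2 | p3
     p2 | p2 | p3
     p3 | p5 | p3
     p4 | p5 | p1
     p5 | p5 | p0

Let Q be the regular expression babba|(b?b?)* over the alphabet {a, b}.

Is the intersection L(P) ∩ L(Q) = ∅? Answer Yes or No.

Yes

Converting the expression Q to a DFA (subset construction, then merging equivalent states) gives the minimal DFA with states {q0, q1, q2, q3, q4, q5, q6, q7}, start state q0, accepting states {q0, q2, q4, q7} and transitions q0: a→q1, b→q2; q1: a→q1, b→q1; q2: a→q3, b→q4; q3: a→q1, b→q5; q4: a→q1, b→q4; q5: a→q1, b→q6; q6: a→q7, b→q1; q7: a→q1, b→q1.
Exploring the product automaton P × Q from the start pair (p0, q0), following both machines on each input symbol, reaches 14 state pairs: (p0, q0), (p4, q1), (p4, q2), (p5, q1), (p1, q1), (p5, q3), (p1, q4), (p0, q1), (p2, q1), (p3, q1), (p0, q5), (p3, q4), (p4, q6), (p5, q7).
P accepts in {p2} and Q accepts in {q0, q2, q4, q7}; no reachable pair has both components accepting, so no string drives both machines to acceptance simultaneously and L(P) ∩ L(Q) = ∅.
So no string is accepted by both, and the intersection is empty.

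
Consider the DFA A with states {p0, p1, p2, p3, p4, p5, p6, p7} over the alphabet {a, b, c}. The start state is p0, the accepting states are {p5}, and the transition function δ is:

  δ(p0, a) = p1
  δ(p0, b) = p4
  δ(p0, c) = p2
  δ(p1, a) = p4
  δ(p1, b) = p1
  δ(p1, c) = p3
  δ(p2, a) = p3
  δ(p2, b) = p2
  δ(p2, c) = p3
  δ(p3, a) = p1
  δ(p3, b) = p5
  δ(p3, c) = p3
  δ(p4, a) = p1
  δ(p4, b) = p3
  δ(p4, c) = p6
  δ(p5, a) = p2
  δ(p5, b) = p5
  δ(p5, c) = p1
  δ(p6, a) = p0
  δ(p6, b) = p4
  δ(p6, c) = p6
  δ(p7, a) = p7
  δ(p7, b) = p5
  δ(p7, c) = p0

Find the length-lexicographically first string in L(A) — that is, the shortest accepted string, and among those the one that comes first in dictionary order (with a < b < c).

acb

A breadth-first search from p0 reaches an accepting state first via the path p0 → p1 → p3 → p5 on input acb.
No string of length < 3 is accepted (BFS exhausts all shorter strings without reaching an accepting state), and acb is the lexicographically least accepting string of length 3.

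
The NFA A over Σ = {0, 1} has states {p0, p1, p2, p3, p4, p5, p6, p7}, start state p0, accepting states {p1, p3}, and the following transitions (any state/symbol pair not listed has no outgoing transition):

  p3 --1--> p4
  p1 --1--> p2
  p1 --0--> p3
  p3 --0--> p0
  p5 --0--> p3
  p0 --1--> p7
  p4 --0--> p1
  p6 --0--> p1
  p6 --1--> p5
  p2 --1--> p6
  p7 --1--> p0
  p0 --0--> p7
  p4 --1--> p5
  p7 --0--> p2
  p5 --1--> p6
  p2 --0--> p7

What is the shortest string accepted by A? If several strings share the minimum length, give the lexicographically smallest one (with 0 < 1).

0010

A breadth-first search from p0 reaches an accepting state first via the path p0 → p7 → p2 → p6 → p1 on input 0010.
No string of length < 4 is accepted (BFS exhausts all shorter strings without reaching an accepting state), and 0010 is the lexicographically least accepting string of length 4.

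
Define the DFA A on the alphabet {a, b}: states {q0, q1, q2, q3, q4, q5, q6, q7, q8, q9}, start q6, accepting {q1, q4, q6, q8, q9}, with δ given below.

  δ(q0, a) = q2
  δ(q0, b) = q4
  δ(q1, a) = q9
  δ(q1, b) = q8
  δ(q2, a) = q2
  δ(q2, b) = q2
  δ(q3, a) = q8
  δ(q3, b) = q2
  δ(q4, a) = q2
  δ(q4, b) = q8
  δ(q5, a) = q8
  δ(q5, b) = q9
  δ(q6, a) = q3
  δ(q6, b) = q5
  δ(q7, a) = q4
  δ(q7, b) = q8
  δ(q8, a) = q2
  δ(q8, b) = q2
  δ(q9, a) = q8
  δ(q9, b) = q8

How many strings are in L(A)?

6

The useful subgraph on states {q3, q5, q6, q8, q9} is acyclic, so L(A) is finite; the longest accepting path visits 4 useful states, giving maximum string length 3.
Counting accepting paths from q6 by length: 1 of length 0, 3 of length 2, 2 of length 3. Total 6.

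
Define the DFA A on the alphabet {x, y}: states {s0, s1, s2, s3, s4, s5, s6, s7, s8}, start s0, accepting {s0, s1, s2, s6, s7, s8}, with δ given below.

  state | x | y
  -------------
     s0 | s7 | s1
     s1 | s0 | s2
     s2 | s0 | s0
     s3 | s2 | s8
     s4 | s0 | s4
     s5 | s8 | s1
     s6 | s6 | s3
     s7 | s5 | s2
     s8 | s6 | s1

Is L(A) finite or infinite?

infinite

State s0 is reachable from the start and can reach an accepting state, and it lies on the cycle s0 → s1 → s0.
Traversing that cycle any number of times yields accepted strings of unbounded length, so the language is infinite.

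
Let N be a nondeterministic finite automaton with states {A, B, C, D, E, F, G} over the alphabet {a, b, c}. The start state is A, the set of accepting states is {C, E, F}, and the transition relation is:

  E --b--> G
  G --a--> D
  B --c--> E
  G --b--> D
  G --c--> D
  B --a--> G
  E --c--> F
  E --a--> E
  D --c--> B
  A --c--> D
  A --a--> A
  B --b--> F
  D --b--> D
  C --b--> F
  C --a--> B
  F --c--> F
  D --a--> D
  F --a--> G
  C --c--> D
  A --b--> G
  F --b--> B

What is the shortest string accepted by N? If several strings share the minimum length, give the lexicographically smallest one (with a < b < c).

ccb

A breadth-first search from A reaches an accepting state first via the path A → D → B → F on input ccb.
No string of length < 3 is accepted (BFS exhausts all shorter strings without reaching an accepting state), and ccb is the lexicographically least accepting string of length 3.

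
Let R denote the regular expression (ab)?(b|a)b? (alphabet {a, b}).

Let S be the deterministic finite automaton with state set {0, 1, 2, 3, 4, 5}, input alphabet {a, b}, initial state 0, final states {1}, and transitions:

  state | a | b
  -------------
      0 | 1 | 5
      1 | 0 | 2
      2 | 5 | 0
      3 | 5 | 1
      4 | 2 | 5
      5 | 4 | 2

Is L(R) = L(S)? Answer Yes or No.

No

The string b is accepted by R but rejected by S.
So L(R) ≠ L(S).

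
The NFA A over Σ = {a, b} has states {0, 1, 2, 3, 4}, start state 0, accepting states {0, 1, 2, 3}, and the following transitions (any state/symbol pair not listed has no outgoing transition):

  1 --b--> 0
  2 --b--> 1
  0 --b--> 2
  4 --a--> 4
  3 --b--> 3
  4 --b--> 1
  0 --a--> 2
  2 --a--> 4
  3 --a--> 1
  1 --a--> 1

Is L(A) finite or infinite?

infinite

State 0 is reachable from the start and can reach an accepting state, and it lies on the cycle 0 → 2 → 1 → 0.
Traversing that cycle any number of times yields accepted strings of unbounded length, so the language is infinite.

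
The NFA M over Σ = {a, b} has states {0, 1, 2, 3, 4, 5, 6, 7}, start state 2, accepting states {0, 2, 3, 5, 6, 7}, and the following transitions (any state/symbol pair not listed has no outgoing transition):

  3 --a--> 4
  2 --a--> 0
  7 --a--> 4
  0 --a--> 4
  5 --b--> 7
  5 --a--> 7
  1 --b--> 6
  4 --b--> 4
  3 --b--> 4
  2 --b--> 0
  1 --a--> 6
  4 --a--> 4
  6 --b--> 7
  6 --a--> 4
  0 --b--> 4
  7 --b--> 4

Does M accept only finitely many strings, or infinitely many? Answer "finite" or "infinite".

The useful states (reachable from 2 and able to reach an accepting state) are {0, 2}.
Restricted to these states the transition graph has no cycle, so every accepting path has bounded length and L is finite.

finite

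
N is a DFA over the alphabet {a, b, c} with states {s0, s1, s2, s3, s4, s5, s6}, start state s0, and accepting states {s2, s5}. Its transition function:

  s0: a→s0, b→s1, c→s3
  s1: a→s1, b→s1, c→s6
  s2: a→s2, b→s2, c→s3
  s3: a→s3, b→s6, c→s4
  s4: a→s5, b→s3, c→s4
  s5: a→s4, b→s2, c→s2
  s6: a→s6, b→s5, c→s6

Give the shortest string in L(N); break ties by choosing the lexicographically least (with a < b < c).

bcb

A breadth-first search from s0 reaches an accepting state first via the path s0 → s1 → s6 → s5 on input bcb.
No string of length < 3 is accepted (BFS exhausts all shorter strings without reaching an accepting state), and bcb is the lexicographically least accepting string of length 3.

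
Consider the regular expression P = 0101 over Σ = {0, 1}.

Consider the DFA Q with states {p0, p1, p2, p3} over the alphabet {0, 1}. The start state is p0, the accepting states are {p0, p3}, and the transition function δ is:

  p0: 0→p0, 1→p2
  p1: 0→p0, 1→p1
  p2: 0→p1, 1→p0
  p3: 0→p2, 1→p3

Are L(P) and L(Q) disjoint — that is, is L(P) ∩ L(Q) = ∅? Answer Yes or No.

Yes

Converting the expression P to a DFA (subset construction, then merging equivalent states) gives the minimal DFA with states {r0, r1, r2, r3, r4, r5}, start state r0, accepting states {r5} and transitions r0: 0→r1, 1→r2; r1: 0→r2, 1→r3; r2: 0→r2, 1→r2; r3: 0→r4, 1→r2; r4: 0→r2, 1→r5; r5: 0→r2, 1→r2.
Exploring the product automaton P × Q from the start pair (r0, p0), following both machines on each input symbol, reaches 8 state pairs: (r0, p0), (r1, p0), (r2, p2), (r2, p0), (r3, p2), (r2, p1), (r4, p1), (r5, p1).
P accepts in {r5} and Q accepts in {p0, p3}; no reachable pair has both components accepting, so no string drives both machines to acceptance simultaneously and L(P) ∩ L(Q) = ∅.
So no string is accepted by both, and the intersection is empty.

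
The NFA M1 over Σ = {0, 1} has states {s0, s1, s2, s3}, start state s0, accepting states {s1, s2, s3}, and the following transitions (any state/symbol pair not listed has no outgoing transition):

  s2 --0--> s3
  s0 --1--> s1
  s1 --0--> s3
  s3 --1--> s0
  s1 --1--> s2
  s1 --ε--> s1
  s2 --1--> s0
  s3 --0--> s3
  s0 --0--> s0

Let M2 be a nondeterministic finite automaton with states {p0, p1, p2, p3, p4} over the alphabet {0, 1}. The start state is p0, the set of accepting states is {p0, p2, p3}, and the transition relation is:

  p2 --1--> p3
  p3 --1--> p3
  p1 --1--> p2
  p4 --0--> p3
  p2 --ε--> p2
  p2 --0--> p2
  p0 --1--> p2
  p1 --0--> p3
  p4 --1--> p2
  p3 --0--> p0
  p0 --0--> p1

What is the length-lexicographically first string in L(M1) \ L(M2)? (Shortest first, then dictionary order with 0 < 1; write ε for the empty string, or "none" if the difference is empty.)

1100

The string 1100 is accepted by M1 but not by M2.
No shorter string lies in the difference, and 1100 is the lexicographically first length-4 string in L(M1) \ L(M2).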